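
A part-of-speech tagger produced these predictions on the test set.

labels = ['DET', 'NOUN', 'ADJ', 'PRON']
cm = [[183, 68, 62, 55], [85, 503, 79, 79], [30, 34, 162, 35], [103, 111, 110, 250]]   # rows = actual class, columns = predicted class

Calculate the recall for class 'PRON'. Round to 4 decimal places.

0.4355

Take TP from the diagonal, FP from the rest of the 'PRON' prediction marginal, FN from the rest of the 'PRON' actual marginal.
recall = TP/(TP+FN).
PRON: TP=250, FN=103+111+110=324 → 250/574 = 0.43554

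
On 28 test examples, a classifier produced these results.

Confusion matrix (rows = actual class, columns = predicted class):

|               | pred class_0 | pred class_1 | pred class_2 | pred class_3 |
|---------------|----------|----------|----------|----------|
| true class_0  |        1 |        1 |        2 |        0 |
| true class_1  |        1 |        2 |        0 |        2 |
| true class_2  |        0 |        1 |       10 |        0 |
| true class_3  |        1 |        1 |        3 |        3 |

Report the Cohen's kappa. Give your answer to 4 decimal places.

0.3801

Observed agreement pₒ = trace/N = 16/28 = 0.57143
Expected agreement pₑ = Σ (rowᵢ·colᵢ)/N² = (4·3 + 5·5 + 11·15 + 8·5)/28² = 0.30867
κ = (pₒ − pₑ)/(1 − pₑ) = (0.57143 − 0.30867)/(1 − 0.30867) = 0.3801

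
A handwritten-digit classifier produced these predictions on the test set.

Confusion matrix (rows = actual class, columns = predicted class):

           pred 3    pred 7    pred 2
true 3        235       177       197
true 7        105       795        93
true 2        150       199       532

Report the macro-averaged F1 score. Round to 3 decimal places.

0.596

Per-class F1 score (2·TP/(2·TP+FP+FN)):
  3: TP=235, FP=105+150=255, FN=177+197=374 → 470/1099 = 0.4277
  7: TP=795, FP=177+199=376, FN=105+93=198 → 1590/2164 = 0.7348
  2: TP=532, FP=197+93=290, FN=150+199=349 → 1064/1703 = 0.6248
Macro-F1 score = mean = (0.4277 + 0.7348 + 0.6248) / 3 = 0.596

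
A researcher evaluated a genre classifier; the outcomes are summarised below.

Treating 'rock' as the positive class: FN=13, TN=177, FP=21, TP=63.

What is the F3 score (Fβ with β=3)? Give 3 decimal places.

0.820

Fβ = (1+β²)·TP / ((1+β²)·TP + β²·FN + FP), with β²=9
= 10·63 / (10·63 + 9·13 + 21) = 0.820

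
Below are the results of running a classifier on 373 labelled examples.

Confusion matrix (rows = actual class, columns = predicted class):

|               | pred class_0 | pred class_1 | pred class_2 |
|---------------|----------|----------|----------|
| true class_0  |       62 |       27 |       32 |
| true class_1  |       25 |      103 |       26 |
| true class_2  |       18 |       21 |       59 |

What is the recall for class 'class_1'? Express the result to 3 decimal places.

0.669

Treat 'class_1' as positive and all other classes as negative.
recall = TP/(TP+FN).
class_1: TP=103, FN=25+26=51 → 103/154 = 0.6688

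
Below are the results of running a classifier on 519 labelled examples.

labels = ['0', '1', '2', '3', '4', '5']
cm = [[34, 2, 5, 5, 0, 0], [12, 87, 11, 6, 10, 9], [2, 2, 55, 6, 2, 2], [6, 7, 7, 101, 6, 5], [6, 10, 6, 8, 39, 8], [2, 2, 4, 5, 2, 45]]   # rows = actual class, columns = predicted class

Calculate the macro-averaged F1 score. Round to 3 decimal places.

0.680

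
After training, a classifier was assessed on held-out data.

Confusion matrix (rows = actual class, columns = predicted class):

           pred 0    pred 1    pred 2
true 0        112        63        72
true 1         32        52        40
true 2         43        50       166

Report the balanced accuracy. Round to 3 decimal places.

Balanced accuracy = mean of per-class recall.
  0: recall = 112/247 = 0.4534
  1: recall = 52/124 = 0.4194
  2: recall = 166/259 = 0.6409
Mean = (0.4534 + 0.4194 + 0.6409) / 3 = 0.505

0.505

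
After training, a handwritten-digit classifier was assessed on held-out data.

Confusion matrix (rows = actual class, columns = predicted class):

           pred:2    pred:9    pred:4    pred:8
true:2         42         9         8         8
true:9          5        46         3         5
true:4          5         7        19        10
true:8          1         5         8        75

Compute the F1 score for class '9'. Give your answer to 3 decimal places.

0.730

Take TP from the diagonal, FP from the rest of the '9' prediction marginal, FN from the rest of the '9' actual marginal.
F1 score = 2·TP/(2·TP+FP+FN).
9: TP=46, FP=9+7+5=21, FN=5+3+5=13 → 92/126 = 0.7302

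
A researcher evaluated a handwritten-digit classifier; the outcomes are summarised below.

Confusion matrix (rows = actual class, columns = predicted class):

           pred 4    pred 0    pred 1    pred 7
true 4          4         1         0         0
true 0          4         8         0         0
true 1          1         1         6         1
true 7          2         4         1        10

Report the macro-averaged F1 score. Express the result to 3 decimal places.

Per-class F1 score (2·TP/(2·TP+FP+FN)):
  4: TP=4, FP=4+1+2=7, FN=1+0+0=1 → 8/16 = 0.5000
  0: TP=8, FP=1+1+4=6, FN=4+0+0=4 → 16/26 = 0.6154
  1: TP=6, FP=0+0+1=1, FN=1+1+1=3 → 12/16 = 0.7500
  7: TP=10, FP=0+0+1=1, FN=2+4+1=7 → 20/28 = 0.7143
Macro-F1 score = mean = (0.5000 + 0.6154 + 0.7500 + 0.7143) / 4 = 0.645

0.645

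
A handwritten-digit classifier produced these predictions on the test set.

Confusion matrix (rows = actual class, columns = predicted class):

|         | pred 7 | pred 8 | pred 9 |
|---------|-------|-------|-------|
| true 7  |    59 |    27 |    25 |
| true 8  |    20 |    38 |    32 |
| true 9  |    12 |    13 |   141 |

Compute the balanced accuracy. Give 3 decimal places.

Balanced accuracy = mean of per-class recall.
  7: recall = 59/111 = 0.5315
  8: recall = 38/90 = 0.4222
  9: recall = 141/166 = 0.8494
Mean = (0.5315 + 0.4222 + 0.8494) / 3 = 0.601

0.601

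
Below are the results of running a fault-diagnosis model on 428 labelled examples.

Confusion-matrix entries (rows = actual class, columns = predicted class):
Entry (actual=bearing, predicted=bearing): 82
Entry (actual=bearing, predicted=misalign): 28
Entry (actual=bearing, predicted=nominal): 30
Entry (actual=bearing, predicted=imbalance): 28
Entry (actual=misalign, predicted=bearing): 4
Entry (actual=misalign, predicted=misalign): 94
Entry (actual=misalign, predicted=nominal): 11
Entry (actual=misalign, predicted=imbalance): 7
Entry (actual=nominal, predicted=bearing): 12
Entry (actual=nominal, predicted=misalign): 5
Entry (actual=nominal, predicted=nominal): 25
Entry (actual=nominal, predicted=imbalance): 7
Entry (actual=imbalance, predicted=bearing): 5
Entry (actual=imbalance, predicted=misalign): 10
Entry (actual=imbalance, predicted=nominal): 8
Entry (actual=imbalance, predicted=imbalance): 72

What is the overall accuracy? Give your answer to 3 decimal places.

0.638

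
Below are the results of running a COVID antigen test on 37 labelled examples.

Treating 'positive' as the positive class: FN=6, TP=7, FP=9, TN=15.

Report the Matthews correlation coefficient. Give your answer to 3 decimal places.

0.158

MCC = (TP·TN − FP·FN) / √((TP+FP)(TP+FN)(TN+FP)(TN+FN))
Numerator = 7·15 − 9·6 = 51
Denominator = √(16·13·24·21) = √104832 = 323.7777
MCC = 51 / 323.7777 = 0.158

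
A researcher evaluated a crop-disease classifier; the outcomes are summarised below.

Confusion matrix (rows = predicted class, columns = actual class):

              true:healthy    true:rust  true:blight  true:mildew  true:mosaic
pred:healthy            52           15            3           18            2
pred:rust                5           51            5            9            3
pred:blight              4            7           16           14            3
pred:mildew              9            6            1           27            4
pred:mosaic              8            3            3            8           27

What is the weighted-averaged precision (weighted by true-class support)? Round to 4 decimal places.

0.5864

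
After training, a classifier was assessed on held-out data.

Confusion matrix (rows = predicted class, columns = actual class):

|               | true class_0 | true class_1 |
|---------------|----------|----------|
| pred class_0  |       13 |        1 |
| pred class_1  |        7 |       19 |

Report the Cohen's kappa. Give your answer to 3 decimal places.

Observed agreement pₒ = trace/N = 32/40 = 0.8000
Expected agreement pₑ = Σ (rowᵢ·colᵢ)/N² = (20·14 + 20·26)/40² = 0.5000
κ = (pₒ − pₑ)/(1 − pₑ) = (0.8000 − 0.5000)/(1 − 0.5000) = 0.600

0.600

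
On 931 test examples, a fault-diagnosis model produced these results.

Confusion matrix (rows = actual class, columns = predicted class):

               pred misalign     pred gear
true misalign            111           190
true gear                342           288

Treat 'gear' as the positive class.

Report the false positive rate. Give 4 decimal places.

0.6312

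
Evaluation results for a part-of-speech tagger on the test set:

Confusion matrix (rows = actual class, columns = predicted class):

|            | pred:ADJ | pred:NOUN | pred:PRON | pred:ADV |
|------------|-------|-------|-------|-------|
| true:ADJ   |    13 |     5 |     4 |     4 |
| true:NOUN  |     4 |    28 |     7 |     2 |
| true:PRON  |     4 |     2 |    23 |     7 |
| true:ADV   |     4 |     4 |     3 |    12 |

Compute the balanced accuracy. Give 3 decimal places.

Balanced accuracy = mean of per-class recall.
  ADJ: recall = 13/26 = 0.5000
  NOUN: recall = 28/41 = 0.6829
  PRON: recall = 23/36 = 0.6389
  ADV: recall = 12/23 = 0.5217
Mean = (0.5000 + 0.6829 + 0.6389 + 0.5217) / 4 = 0.586

0.586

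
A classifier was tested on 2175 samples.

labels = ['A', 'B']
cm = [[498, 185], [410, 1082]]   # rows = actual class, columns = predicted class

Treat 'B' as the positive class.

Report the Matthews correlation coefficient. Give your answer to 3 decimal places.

0.428

MCC = (TP·TN − FP·FN) / √((TP+FP)(TP+FN)(TN+FP)(TN+FN))
Numerator = 1082·498 − 185·410 = 462986
Denominator = √(1267·1492·683·908) = √1172335699696 = 1082744.5219
MCC = 462986 / 1082744.5219 = 0.428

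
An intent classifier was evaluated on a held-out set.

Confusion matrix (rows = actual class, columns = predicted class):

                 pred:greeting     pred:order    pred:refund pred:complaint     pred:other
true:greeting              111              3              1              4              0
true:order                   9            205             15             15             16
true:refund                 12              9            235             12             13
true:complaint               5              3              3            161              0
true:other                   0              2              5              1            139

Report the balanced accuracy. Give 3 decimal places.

0.888

Balanced accuracy = mean of per-class recall.
  greeting: recall = 111/119 = 0.9328
  order: recall = 205/260 = 0.7885
  refund: recall = 235/281 = 0.8363
  complaint: recall = 161/172 = 0.9360
  other: recall = 139/147 = 0.9456
Mean = (0.9328 + 0.7885 + 0.8363 + 0.9360 + 0.9456) / 5 = 0.888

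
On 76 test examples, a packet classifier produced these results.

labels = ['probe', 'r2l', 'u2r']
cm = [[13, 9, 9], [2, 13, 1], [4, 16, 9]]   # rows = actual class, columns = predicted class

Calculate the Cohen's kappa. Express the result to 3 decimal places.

0.226

Observed agreement pₒ = trace/N = 35/76 = 0.4605
Expected agreement pₑ = Σ (rowᵢ·colᵢ)/N² = (31·19 + 16·38 + 29·19)/76² = 0.3026
κ = (pₒ − pₑ)/(1 − pₑ) = (0.4605 − 0.3026)/(1 − 0.3026) = 0.226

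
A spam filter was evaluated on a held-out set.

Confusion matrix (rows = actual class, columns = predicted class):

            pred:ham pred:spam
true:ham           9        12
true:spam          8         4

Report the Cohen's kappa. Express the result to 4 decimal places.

Observed agreement pₒ = trace/N = 13/33 = 0.39394
Expected agreement pₑ = Σ (rowᵢ·colᵢ)/N² = (21·17 + 12·16)/33² = 0.50413
κ = (pₒ − pₑ)/(1 − pₑ) = (0.39394 − 0.50413)/(1 − 0.50413) = -0.2222

-0.2222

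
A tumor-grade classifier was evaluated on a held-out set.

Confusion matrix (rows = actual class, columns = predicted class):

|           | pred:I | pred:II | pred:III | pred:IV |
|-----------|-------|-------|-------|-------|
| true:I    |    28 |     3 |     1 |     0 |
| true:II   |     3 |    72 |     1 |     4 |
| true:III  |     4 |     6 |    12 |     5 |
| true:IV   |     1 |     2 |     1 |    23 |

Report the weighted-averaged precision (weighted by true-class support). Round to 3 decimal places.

0.815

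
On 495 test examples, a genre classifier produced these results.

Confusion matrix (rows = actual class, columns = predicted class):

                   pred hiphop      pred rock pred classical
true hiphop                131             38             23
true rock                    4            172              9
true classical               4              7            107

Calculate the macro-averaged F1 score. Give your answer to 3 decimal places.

Per-class F1 score (2·TP/(2·TP+FP+FN)):
  hiphop: TP=131, FP=4+4=8, FN=38+23=61 → 262/331 = 0.7915
  rock: TP=172, FP=38+7=45, FN=4+9=13 → 344/402 = 0.8557
  classical: TP=107, FP=23+9=32, FN=4+7=11 → 214/257 = 0.8327
Macro-F1 score = mean = (0.7915 + 0.8557 + 0.8327) / 3 = 0.827

0.827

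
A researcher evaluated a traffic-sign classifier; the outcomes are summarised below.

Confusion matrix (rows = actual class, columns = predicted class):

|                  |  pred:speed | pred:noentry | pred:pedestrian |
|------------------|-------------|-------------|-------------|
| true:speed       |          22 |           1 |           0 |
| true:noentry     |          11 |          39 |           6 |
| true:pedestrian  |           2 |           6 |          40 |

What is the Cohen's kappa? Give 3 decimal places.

0.687

Observed agreement pₒ = trace/N = 101/127 = 0.7953
Expected agreement pₑ = Σ (rowᵢ·colᵢ)/N² = (23·35 + 56·46 + 48·46)/127² = 0.3465
κ = (pₒ − pₑ)/(1 − pₑ) = (0.7953 − 0.3465)/(1 − 0.3465) = 0.687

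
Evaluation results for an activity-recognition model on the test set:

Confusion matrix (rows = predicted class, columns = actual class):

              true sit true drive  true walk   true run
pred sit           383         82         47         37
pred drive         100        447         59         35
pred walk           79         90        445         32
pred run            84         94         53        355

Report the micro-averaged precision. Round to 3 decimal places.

Micro-averaging pools counts across classes: ΣTP=1630, ΣFP=792, ΣFN=792.
Micro-precision = TP/(TP+FP) on pooled counts = 0.673 (equals overall accuracy in single-label multiclass).

0.673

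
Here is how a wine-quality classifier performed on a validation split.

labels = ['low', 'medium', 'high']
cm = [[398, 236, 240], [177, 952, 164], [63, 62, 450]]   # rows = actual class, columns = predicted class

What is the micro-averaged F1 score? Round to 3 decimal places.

Micro-averaging pools counts across classes: ΣTP=1800, ΣFP=942, ΣFN=942.
Micro-F1 score = 2·TP/(2·TP+FP+FN) on pooled counts = 0.656 (equals overall accuracy in single-label multiclass).

0.656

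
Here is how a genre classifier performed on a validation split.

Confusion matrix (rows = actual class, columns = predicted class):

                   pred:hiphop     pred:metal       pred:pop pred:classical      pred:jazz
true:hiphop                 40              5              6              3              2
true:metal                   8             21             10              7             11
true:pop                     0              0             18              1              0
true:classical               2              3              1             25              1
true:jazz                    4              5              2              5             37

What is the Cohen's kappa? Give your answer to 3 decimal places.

Observed agreement pₒ = trace/N = 141/217 = 0.6498
Expected agreement pₑ = Σ (rowᵢ·colᵢ)/N² = (56·54 + 57·34 + 19·37 + 32·41 + 53·51)/217² = 0.2056
κ = (pₒ − pₑ)/(1 − pₑ) = (0.6498 − 0.2056)/(1 − 0.2056) = 0.559

0.559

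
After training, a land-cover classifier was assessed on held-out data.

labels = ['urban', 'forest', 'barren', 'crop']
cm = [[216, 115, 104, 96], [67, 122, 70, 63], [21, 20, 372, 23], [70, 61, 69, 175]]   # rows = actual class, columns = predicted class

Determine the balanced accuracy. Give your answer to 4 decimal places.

0.5264

Balanced accuracy = mean of per-class recall.
  urban: recall = 216/531 = 0.40678
  forest: recall = 122/322 = 0.37888
  barren: recall = 372/436 = 0.85321
  crop: recall = 175/375 = 0.46667
Mean = (0.40678 + 0.37888 + 0.85321 + 0.46667) / 4 = 0.5264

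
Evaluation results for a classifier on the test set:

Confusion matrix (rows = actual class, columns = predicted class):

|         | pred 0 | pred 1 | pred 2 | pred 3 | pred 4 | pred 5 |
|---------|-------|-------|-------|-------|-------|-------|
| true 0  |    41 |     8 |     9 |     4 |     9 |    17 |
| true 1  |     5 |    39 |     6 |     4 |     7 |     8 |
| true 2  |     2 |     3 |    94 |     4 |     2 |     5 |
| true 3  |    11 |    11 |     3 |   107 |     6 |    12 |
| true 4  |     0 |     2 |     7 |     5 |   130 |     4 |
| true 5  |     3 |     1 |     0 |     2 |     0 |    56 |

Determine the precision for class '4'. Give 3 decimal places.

0.844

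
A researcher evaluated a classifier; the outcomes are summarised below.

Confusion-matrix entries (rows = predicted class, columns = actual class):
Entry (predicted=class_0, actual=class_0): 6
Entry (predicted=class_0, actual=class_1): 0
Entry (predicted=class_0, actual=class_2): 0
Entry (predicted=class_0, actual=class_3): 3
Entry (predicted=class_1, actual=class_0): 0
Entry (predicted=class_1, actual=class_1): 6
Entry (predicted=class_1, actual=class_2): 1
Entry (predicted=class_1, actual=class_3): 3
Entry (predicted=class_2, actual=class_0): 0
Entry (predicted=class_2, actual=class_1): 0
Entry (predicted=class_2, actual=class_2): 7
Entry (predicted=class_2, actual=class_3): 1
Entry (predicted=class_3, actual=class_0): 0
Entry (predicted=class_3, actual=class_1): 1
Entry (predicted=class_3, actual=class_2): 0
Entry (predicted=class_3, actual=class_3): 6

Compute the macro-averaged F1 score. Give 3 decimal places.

Per-class F1 score (2·TP/(2·TP+FP+FN)):
  class_0: TP=6, FP=0+0+3=3, FN=0+0+0=0 → 12/15 = 0.8000
  class_1: TP=6, FP=0+1+3=4, FN=0+0+1=1 → 12/17 = 0.7059
  class_2: TP=7, FP=0+0+1=1, FN=0+1+0=1 → 14/16 = 0.8750
  class_3: TP=6, FP=0+1+0=1, FN=3+3+1=7 → 12/20 = 0.6000
Macro-F1 score = mean = (0.8000 + 0.7059 + 0.8750 + 0.6000) / 4 = 0.745

0.745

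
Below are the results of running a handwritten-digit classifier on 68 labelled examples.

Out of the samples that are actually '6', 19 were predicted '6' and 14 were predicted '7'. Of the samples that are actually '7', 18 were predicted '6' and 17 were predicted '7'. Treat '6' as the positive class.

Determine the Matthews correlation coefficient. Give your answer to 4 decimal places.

0.0617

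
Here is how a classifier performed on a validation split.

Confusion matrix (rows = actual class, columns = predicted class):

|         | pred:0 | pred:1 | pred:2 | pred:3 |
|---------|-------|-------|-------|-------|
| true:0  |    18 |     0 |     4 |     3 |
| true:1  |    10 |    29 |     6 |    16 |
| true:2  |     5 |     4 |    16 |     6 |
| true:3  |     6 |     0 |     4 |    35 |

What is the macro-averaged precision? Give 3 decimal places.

Per-class precision (TP/(TP+FP)):
  0: TP=18, FP=10+5+6=21 → 18/39 = 0.4615
  1: TP=29, FP=0+4+0=4 → 29/33 = 0.8788
  2: TP=16, FP=4+6+4=14 → 16/30 = 0.5333
  3: TP=35, FP=3+16+6=25 → 35/60 = 0.5833
Macro-precision = mean = (0.4615 + 0.8788 + 0.5333 + 0.5833) / 4 = 0.614

0.614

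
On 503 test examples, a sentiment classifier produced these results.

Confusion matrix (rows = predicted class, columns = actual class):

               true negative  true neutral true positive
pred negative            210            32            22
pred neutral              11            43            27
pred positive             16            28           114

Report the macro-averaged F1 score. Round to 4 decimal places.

0.6720

Per-class F1 score (2·TP/(2·TP+FP+FN)):
  negative: TP=210, FP=32+22=54, FN=11+16=27 → 420/501 = 0.83832
  neutral: TP=43, FP=11+27=38, FN=32+28=60 → 86/184 = 0.46739
  positive: TP=114, FP=16+28=44, FN=22+27=49 → 228/321 = 0.71028
Macro-F1 score = mean = (0.83832 + 0.46739 + 0.71028) / 3 = 0.6720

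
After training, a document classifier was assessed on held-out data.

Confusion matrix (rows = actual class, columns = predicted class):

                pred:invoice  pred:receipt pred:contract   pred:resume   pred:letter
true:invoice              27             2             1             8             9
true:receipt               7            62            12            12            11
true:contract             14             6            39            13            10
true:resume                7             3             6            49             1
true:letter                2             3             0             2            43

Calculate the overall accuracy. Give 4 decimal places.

0.6304

Accuracy = trace / total = (27+62+39+49+43=220) / 349 = 220/349 = 0.6304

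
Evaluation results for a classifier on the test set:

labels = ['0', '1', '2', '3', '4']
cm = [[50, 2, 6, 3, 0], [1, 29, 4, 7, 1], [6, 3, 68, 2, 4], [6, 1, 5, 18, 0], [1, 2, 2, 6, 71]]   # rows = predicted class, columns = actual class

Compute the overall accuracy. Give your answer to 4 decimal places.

0.7919

Accuracy = trace / total = (50+29+68+18+71=236) / 298 = 236/298 = 0.7919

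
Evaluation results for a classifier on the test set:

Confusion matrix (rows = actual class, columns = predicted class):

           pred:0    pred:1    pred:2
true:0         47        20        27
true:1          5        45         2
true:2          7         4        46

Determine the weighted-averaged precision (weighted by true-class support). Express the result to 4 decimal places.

Per-class precision (TP/(TP+FP)):
  0: TP=47, FP=5+7=12 → 47/59 = 0.79661
  1: TP=45, FP=20+4=24 → 45/69 = 0.65217
  2: TP=46, FP=27+2=29 → 46/75 = 0.61333
Weighted-precision = Σ (supportᵢ/N)·precisionᵢ with N=203: (94/203)·0.79661 + (52/203)·0.65217 + (57/203)·0.61333 = 0.7081

0.7081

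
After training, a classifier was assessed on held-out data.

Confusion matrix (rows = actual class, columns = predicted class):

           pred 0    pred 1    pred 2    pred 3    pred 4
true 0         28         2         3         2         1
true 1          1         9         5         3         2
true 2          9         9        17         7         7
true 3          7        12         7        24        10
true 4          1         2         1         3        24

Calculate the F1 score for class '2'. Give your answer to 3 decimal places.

0.415

One-vs-rest for '2': TP = diagonal; FP = other classes predicted '2'; FN = '2' predicted as other.
F1 score = 2·TP/(2·TP+FP+FN).
2: TP=17, FP=3+5+7+1=16, FN=9+9+7+7=32 → 34/82 = 0.4146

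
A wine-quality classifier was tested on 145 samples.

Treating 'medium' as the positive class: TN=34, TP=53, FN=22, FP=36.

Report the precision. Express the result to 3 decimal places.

Precision = TP/(TP+FP) = 53/(53+36) = 53/89 = 0.596

0.596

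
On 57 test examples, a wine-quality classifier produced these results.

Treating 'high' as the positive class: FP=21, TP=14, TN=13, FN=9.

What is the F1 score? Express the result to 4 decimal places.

Precision = TP/(TP+FP) = 14/35 = 0.4000
Recall = TP/(TP+FN) = 14/23 = 0.6087
F1 = 2·TP/(2·TP+FP+FN) = 28/58 = 0.4828

0.4828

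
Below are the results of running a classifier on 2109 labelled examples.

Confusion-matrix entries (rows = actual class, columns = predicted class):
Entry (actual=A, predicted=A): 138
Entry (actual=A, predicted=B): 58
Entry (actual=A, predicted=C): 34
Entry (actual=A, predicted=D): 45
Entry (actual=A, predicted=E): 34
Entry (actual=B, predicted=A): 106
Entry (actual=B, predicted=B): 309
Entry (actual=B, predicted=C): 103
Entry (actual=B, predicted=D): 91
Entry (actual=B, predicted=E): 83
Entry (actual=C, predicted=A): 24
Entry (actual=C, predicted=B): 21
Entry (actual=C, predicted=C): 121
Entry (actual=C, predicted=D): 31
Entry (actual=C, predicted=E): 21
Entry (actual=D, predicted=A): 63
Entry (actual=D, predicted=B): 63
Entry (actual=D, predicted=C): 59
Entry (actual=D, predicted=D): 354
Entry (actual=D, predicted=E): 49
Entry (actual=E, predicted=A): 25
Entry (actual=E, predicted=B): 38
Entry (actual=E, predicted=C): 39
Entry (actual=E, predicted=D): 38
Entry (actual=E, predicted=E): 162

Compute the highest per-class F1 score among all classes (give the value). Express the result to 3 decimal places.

Per-class F1 score (2·TP/(2·TP+FP+FN)):
  A: TP=138, FP=106+24+63+25=218, FN=58+34+45+34=171 → 276/665 = 0.4150
  B: TP=309, FP=58+21+63+38=180, FN=106+103+91+83=383 → 618/1181 = 0.5233
  C: TP=121, FP=34+103+59+39=235, FN=24+21+31+21=97 → 242/574 = 0.4216
  D: TP=354, FP=45+91+31+38=205, FN=63+63+59+49=234 → 708/1147 = 0.6173
  E: TP=162, FP=34+83+21+49=187, FN=25+38+39+38=140 → 324/651 = 0.4977
Highest is class 'D' with F1 score = 0.617.

0.617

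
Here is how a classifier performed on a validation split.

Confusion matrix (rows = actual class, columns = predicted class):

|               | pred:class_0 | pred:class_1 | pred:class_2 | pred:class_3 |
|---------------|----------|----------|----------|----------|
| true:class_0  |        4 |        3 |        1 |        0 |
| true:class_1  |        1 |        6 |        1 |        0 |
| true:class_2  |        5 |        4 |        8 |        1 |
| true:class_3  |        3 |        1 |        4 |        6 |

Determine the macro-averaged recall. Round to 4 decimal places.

0.5308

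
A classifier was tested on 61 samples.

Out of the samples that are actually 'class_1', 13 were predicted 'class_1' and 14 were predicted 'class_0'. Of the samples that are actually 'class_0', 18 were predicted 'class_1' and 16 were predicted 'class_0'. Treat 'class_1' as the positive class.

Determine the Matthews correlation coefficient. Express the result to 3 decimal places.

MCC = (TP·TN − FP·FN) / √((TP+FP)(TP+FN)(TN+FP)(TN+FN))
Numerator = 13·16 − 18·14 = -44
Denominator = √(31·27·34·30) = √853740 = 923.9805
MCC = -44 / 923.9805 = -0.048

-0.048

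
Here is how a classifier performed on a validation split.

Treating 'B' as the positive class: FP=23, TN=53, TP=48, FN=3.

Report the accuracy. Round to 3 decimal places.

0.795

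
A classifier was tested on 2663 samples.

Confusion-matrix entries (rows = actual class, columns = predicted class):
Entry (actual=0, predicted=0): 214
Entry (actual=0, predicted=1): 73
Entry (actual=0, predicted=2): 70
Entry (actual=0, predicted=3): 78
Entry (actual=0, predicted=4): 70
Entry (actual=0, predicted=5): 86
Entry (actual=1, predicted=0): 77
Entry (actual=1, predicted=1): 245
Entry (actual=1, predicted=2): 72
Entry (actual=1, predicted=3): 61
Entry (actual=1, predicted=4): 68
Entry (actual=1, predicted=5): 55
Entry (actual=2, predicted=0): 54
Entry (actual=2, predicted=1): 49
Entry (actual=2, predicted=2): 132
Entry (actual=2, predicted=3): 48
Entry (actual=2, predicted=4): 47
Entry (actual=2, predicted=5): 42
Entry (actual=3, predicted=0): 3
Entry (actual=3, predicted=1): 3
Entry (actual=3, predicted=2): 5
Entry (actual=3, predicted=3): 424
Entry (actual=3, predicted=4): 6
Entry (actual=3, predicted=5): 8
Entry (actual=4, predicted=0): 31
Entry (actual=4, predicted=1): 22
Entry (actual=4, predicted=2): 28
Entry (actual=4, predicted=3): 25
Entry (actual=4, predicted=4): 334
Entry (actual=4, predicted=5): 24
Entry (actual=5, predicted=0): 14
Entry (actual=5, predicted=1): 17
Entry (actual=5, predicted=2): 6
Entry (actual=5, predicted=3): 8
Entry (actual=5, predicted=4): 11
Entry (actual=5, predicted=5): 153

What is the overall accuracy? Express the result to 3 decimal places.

Accuracy = trace / total = (214+245+132+424+334+153=1502) / 2663 = 1502/2663 = 0.564

0.564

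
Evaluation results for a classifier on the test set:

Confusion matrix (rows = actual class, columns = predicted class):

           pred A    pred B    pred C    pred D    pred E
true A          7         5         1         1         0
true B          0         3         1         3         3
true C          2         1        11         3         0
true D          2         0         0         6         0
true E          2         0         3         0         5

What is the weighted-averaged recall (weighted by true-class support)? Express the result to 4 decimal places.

Per-class recall (TP/(TP+FN)):
  A: TP=7, FN=5+1+1+0=7 → 7/14 = 0.50000
  B: TP=3, FN=0+1+3+3=7 → 3/10 = 0.30000
  C: TP=11, FN=2+1+3+0=6 → 11/17 = 0.64706
  D: TP=6, FN=2+0+0+0=2 → 6/8 = 0.75000
  E: TP=5, FN=2+0+3+0=5 → 5/10 = 0.50000
Weighted-recall = Σ (supportᵢ/N)·recallᵢ with N=59: (14/59)·0.50000 + (10/59)·0.30000 + (17/59)·0.64706 + (8/59)·0.75000 + (10/59)·0.50000 = 0.5424

0.5424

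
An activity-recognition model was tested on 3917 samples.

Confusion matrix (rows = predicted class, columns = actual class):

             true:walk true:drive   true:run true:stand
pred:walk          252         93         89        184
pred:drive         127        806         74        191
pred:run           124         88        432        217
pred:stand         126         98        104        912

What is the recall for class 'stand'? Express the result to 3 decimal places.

0.606

One-vs-rest for 'stand': TP = diagonal; FP = other classes predicted 'stand'; FN = 'stand' predicted as other.
recall = TP/(TP+FN).
stand: TP=912, FN=184+191+217=592 → 912/1504 = 0.6064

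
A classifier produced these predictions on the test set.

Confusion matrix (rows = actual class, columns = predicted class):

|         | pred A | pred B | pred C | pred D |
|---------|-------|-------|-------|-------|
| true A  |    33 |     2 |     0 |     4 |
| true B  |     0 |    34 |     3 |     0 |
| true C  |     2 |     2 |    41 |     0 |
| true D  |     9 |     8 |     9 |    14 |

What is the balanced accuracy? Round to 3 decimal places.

0.757

Balanced accuracy = mean of per-class recall.
  A: recall = 33/39 = 0.8462
  B: recall = 34/37 = 0.9189
  C: recall = 41/45 = 0.9111
  D: recall = 14/40 = 0.3500
Mean = (0.8462 + 0.9189 + 0.9111 + 0.3500) / 4 = 0.757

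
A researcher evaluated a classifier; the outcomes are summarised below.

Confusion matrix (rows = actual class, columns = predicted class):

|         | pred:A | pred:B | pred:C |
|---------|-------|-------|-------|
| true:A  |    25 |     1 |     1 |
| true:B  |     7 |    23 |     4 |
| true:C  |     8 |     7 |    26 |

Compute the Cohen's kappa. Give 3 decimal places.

0.592

Observed agreement pₒ = trace/N = 74/102 = 0.7255
Expected agreement pₑ = Σ (rowᵢ·colᵢ)/N² = (27·40 + 34·31 + 41·31)/102² = 0.3273
κ = (pₒ − pₑ)/(1 − pₑ) = (0.7255 − 0.3273)/(1 − 0.3273) = 0.592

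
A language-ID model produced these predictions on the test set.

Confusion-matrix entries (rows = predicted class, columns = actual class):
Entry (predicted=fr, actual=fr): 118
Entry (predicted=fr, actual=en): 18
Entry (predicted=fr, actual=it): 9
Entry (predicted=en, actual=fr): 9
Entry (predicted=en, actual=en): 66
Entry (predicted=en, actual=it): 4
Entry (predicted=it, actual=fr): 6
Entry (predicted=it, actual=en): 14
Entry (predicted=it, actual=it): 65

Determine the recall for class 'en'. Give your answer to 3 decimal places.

0.673

Take TP from the diagonal, FP from the rest of the 'en' prediction marginal, FN from the rest of the 'en' actual marginal.
recall = TP/(TP+FN).
en: TP=66, FN=18+14=32 → 66/98 = 0.6735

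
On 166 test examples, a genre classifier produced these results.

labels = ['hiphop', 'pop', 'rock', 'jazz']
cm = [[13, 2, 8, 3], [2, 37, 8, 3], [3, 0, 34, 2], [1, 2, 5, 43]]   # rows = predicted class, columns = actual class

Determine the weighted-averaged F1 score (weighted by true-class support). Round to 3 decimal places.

Per-class F1 score (2·TP/(2·TP+FP+FN)):
  hiphop: TP=13, FP=2+8+3=13, FN=2+3+1=6 → 26/45 = 0.5778
  pop: TP=37, FP=2+8+3=13, FN=2+0+2=4 → 74/91 = 0.8132
  rock: TP=34, FP=3+0+2=5, FN=8+8+5=21 → 68/94 = 0.7234
  jazz: TP=43, FP=1+2+5=8, FN=3+3+2=8 → 86/102 = 0.8431
Weighted-F1 score = Σ (supportᵢ/N)·F1 scoreᵢ with N=166: (19/166)·0.5778 + (41/166)·0.8132 + (55/166)·0.7234 + (51/166)·0.8431 = 0.766

0.766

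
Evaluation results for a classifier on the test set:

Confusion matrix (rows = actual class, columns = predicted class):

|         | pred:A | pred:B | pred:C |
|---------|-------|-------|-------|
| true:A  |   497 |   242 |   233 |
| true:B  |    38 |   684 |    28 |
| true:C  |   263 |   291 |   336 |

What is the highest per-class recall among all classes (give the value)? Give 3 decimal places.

Per-class recall (TP/(TP+FN)):
  A: TP=497, FN=242+233=475 → 497/972 = 0.5113
  B: TP=684, FN=38+28=66 → 684/750 = 0.9120
  C: TP=336, FN=263+291=554 → 336/890 = 0.3775
Highest is class 'B' with recall = 0.912.

0.912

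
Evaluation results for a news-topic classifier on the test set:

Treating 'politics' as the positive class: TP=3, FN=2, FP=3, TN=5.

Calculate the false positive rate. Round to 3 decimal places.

FPR = FP/(FP+TN) = 3/(3+5) = 0.375

0.375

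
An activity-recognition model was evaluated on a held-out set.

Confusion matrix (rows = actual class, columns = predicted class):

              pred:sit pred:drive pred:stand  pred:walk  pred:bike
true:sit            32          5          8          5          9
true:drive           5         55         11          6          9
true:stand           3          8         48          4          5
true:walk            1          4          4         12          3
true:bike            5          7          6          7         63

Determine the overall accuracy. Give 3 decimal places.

0.646

Accuracy = trace / total = (32+55+48+12+63=210) / 325 = 210/325 = 0.646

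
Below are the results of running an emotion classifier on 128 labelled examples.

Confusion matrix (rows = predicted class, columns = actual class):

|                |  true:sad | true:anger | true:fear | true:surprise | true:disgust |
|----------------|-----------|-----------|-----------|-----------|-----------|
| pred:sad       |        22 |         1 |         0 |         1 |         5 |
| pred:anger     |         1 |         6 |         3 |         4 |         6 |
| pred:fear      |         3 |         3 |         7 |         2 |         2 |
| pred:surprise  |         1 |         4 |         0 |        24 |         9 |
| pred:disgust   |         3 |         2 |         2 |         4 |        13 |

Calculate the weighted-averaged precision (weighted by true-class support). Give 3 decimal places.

0.575

Per-class precision (TP/(TP+FP)):
  sad: TP=22, FP=1+0+1+5=7 → 22/29 = 0.7586
  anger: TP=6, FP=1+3+4+6=14 → 6/20 = 0.3000
  fear: TP=7, FP=3+3+2+2=10 → 7/17 = 0.4118
  surprise: TP=24, FP=1+4+0+9=14 → 24/38 = 0.6316
  disgust: TP=13, FP=3+2+2+4=11 → 13/24 = 0.5417
Weighted-precision = Σ (supportᵢ/N)·precisionᵢ with N=128: (30/128)·0.7586 + (16/128)·0.3000 + (12/128)·0.4118 + (35/128)·0.6316 + (35/128)·0.5417 = 0.575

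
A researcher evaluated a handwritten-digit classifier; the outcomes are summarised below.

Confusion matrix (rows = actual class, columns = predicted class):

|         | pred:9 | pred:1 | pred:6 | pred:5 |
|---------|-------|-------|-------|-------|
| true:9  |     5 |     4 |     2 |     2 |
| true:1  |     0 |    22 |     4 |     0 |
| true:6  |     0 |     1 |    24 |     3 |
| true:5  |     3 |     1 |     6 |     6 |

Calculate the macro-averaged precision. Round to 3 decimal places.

0.656

Per-class precision (TP/(TP+FP)):
  9: TP=5, FP=0+0+3=3 → 5/8 = 0.6250
  1: TP=22, FP=4+1+1=6 → 22/28 = 0.7857
  6: TP=24, FP=2+4+6=12 → 24/36 = 0.6667
  5: TP=6, FP=2+0+3=5 → 6/11 = 0.5455
Macro-precision = mean = (0.6250 + 0.7857 + 0.6667 + 0.5455) / 4 = 0.656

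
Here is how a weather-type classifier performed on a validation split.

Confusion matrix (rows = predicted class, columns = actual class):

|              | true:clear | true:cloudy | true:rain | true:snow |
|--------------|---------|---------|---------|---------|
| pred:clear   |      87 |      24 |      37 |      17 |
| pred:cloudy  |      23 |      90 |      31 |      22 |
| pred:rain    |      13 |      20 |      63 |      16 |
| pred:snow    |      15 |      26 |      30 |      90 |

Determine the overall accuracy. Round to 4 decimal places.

0.5464

Accuracy = trace / total = (87+90+63+90=330) / 604 = 330/604 = 0.5464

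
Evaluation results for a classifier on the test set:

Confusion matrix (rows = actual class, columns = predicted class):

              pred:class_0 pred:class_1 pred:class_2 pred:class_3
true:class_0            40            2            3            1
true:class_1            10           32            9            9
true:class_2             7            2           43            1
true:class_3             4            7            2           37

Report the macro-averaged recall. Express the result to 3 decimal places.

0.739

Per-class recall (TP/(TP+FN)):
  class_0: TP=40, FN=2+3+1=6 → 40/46 = 0.8696
  class_1: TP=32, FN=10+9+9=28 → 32/60 = 0.5333
  class_2: TP=43, FN=7+2+1=10 → 43/53 = 0.8113
  class_3: TP=37, FN=4+7+2=13 → 37/50 = 0.7400
Macro-recall = mean = (0.8696 + 0.5333 + 0.8113 + 0.7400) / 4 = 0.739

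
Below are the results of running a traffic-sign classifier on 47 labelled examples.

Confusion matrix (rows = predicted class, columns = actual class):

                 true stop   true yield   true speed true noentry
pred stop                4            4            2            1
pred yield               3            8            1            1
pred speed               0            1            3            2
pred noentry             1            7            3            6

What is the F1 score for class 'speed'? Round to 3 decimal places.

0.400

Take TP from the diagonal, FP from the rest of the 'speed' prediction marginal, FN from the rest of the 'speed' actual marginal.
F1 score = 2·TP/(2·TP+FP+FN).
speed: TP=3, FP=0+1+2=3, FN=2+1+3=6 → 6/15 = 0.4000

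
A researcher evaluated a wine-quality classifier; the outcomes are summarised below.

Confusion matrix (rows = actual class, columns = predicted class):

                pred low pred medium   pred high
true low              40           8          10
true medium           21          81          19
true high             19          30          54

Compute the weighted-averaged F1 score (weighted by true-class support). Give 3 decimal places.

0.621

Per-class F1 score (2·TP/(2·TP+FP+FN)):
  low: TP=40, FP=21+19=40, FN=8+10=18 → 80/138 = 0.5797
  medium: TP=81, FP=8+30=38, FN=21+19=40 → 162/240 = 0.6750
  high: TP=54, FP=10+19=29, FN=19+30=49 → 108/186 = 0.5806
Weighted-F1 score = Σ (supportᵢ/N)·F1 scoreᵢ with N=282: (58/282)·0.5797 + (121/282)·0.6750 + (103/282)·0.5806 = 0.621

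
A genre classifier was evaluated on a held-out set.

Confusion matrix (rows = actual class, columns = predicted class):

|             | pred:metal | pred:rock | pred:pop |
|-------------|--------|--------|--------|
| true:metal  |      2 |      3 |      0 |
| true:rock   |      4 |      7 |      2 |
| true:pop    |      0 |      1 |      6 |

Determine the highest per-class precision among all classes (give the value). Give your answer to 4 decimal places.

0.7500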